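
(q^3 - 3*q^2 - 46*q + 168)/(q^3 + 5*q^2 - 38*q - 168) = (q - 4)/(q + 4)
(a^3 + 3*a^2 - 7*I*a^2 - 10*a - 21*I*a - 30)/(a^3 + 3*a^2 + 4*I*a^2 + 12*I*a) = (a^2 - 7*I*a - 10)/(a*(a + 4*I))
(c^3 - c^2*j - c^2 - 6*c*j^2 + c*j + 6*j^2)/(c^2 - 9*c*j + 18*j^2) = (c^2 + 2*c*j - c - 2*j)/(c - 6*j)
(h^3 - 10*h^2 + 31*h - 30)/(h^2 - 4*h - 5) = (h^2 - 5*h + 6)/(h + 1)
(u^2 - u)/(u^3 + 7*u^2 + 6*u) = (u - 1)/(u^2 + 7*u + 6)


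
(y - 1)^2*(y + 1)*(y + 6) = y^4 + 5*y^3 - 7*y^2 - 5*y + 6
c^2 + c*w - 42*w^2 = (c - 6*w)*(c + 7*w)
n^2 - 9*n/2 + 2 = (n - 4)*(n - 1/2)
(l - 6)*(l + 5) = l^2 - l - 30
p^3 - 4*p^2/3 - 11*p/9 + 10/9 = (p - 5/3)*(p - 2/3)*(p + 1)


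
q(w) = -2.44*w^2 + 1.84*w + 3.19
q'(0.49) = -0.55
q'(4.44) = -19.83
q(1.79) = -1.33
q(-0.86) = -0.20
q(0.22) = 3.48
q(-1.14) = -2.08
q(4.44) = -36.74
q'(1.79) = -6.90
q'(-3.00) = 16.48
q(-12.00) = -370.25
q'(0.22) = 0.77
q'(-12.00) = 60.40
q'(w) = 1.84 - 4.88*w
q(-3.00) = -24.29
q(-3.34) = -30.18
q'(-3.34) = 18.14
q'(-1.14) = 7.40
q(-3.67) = -36.43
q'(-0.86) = 6.04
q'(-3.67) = 19.75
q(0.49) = 3.51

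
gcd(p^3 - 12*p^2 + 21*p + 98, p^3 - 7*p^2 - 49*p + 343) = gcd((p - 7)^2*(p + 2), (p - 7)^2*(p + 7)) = p^2 - 14*p + 49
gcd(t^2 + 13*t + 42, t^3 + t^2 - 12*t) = 1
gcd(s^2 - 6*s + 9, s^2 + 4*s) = 1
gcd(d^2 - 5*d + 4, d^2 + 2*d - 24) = d - 4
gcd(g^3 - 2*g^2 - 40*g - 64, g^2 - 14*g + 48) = g - 8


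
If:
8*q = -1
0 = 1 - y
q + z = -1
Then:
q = -1/8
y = 1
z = -7/8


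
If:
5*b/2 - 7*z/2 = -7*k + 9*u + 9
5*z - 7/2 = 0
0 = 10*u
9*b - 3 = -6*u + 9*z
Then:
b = 31/30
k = 19/15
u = 0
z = 7/10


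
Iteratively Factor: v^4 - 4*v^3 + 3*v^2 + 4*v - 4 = (v + 1)*(v^3 - 5*v^2 + 8*v - 4) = (v - 2)*(v + 1)*(v^2 - 3*v + 2) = (v - 2)*(v - 1)*(v + 1)*(v - 2)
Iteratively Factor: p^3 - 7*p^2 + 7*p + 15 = (p - 5)*(p^2 - 2*p - 3) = (p - 5)*(p + 1)*(p - 3)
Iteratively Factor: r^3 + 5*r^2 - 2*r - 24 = (r - 2)*(r^2 + 7*r + 12) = (r - 2)*(r + 4)*(r + 3)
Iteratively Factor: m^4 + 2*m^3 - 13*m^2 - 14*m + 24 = (m - 3)*(m^3 + 5*m^2 + 2*m - 8) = (m - 3)*(m - 1)*(m^2 + 6*m + 8) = (m - 3)*(m - 1)*(m + 2)*(m + 4)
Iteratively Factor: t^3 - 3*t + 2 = (t - 1)*(t^2 + t - 2) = (t - 1)*(t + 2)*(t - 1)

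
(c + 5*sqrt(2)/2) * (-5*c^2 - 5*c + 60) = -5*c^3 - 25*sqrt(2)*c^2/2 - 5*c^2 - 25*sqrt(2)*c/2 + 60*c + 150*sqrt(2)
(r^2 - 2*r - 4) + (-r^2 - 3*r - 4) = -5*r - 8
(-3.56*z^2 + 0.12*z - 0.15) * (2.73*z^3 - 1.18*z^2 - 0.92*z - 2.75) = -9.7188*z^5 + 4.5284*z^4 + 2.7241*z^3 + 9.8566*z^2 - 0.192*z + 0.4125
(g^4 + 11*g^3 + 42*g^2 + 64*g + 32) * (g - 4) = g^5 + 7*g^4 - 2*g^3 - 104*g^2 - 224*g - 128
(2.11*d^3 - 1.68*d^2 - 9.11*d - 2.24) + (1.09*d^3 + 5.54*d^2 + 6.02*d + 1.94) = 3.2*d^3 + 3.86*d^2 - 3.09*d - 0.3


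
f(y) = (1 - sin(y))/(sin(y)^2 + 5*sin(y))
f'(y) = (1 - sin(y))*(-2*sin(y)*cos(y) - 5*cos(y))/(sin(y)^2 + 5*sin(y))^2 - cos(y)/(sin(y)^2 + 5*sin(y)) = (cos(y) - 2/tan(y) - 5*cos(y)/sin(y)^2)/(sin(y) + 5)^2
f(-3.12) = -9.50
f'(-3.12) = 428.88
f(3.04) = 1.74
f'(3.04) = 19.30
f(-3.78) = 0.12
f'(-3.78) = 0.42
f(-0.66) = -0.60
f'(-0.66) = -0.37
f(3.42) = -0.98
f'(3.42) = 2.49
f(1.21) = 0.01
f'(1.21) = -0.07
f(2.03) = 0.02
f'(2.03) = 0.10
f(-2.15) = -0.53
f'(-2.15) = 0.12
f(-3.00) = -1.66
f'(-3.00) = 9.89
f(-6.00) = 0.49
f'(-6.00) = -2.42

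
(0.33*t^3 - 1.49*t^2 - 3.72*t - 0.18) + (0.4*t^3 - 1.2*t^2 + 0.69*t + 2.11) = 0.73*t^3 - 2.69*t^2 - 3.03*t + 1.93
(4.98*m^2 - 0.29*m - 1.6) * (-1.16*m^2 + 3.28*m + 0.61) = -5.7768*m^4 + 16.6708*m^3 + 3.9426*m^2 - 5.4249*m - 0.976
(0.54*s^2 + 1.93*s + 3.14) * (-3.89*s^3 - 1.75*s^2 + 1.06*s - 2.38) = -2.1006*s^5 - 8.4527*s^4 - 15.0197*s^3 - 4.7344*s^2 - 1.265*s - 7.4732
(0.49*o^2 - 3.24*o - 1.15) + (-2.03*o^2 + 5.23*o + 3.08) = -1.54*o^2 + 1.99*o + 1.93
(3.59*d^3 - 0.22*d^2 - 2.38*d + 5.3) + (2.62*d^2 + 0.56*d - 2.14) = 3.59*d^3 + 2.4*d^2 - 1.82*d + 3.16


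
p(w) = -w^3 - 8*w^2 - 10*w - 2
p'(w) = -3*w^2 - 16*w - 10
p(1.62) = -43.45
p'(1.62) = -43.79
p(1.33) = -31.80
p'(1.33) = -36.59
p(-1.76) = -3.73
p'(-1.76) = 8.87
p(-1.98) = -5.80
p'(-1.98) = 9.92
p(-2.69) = -13.52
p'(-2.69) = 11.33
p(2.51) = -93.31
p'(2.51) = -69.06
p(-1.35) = -0.62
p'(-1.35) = 6.13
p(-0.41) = 0.82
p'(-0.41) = -3.94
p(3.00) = -131.00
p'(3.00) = -85.00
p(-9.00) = 169.00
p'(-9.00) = -109.00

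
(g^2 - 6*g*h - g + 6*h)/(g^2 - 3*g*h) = (g^2 - 6*g*h - g + 6*h)/(g*(g - 3*h))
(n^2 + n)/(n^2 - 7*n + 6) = n*(n + 1)/(n^2 - 7*n + 6)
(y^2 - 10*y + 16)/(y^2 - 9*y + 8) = (y - 2)/(y - 1)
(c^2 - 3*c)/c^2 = (c - 3)/c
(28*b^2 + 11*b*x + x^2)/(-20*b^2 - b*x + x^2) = (7*b + x)/(-5*b + x)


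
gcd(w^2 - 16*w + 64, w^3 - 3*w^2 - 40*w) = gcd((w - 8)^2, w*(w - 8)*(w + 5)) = w - 8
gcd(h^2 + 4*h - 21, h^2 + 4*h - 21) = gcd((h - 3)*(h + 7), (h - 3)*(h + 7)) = h^2 + 4*h - 21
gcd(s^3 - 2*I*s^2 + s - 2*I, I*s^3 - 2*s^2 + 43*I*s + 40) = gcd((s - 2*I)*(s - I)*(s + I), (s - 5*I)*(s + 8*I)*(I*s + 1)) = s - I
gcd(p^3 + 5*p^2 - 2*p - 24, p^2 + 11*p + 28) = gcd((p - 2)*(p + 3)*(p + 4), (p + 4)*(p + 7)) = p + 4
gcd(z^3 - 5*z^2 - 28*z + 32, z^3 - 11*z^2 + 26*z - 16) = z^2 - 9*z + 8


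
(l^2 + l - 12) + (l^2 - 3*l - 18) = 2*l^2 - 2*l - 30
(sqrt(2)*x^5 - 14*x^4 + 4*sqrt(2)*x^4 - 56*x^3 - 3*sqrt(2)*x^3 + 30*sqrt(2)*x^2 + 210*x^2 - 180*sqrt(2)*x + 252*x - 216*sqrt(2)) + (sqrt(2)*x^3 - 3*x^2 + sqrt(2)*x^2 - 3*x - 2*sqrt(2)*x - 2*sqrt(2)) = sqrt(2)*x^5 - 14*x^4 + 4*sqrt(2)*x^4 - 56*x^3 - 2*sqrt(2)*x^3 + 31*sqrt(2)*x^2 + 207*x^2 - 182*sqrt(2)*x + 249*x - 218*sqrt(2)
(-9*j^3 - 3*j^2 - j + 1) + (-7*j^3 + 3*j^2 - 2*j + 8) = -16*j^3 - 3*j + 9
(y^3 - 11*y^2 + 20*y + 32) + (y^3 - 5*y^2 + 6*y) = 2*y^3 - 16*y^2 + 26*y + 32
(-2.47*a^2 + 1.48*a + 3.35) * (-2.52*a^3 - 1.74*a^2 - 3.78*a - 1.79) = 6.2244*a^5 + 0.5682*a^4 - 1.6806*a^3 - 7.0021*a^2 - 15.3122*a - 5.9965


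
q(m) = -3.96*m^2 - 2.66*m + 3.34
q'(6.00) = -50.18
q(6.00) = -155.18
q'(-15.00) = 116.14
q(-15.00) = -847.76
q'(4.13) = -35.37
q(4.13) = -75.19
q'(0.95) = -10.18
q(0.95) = -2.76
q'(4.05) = -34.74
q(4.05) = -72.39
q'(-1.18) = 6.69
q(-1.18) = 0.96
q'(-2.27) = 15.32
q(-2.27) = -11.03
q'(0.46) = -6.30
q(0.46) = 1.28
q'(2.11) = -19.37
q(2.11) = -19.90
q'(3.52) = -30.54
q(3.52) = -55.09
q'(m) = -7.92*m - 2.66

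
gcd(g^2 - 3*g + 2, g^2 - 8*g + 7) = g - 1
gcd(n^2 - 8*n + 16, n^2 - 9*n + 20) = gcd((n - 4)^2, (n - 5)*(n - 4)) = n - 4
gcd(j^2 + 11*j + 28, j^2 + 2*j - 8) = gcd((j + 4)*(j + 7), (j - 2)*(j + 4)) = j + 4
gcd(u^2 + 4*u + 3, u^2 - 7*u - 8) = u + 1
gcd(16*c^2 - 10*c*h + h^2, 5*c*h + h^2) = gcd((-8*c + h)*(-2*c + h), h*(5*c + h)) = 1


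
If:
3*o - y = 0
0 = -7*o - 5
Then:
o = -5/7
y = -15/7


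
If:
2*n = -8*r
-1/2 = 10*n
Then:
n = -1/20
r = 1/80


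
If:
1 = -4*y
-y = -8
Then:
No Solution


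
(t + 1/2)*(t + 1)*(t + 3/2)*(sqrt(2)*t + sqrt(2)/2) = sqrt(2)*t^4 + 7*sqrt(2)*t^3/2 + 17*sqrt(2)*t^2/4 + 17*sqrt(2)*t/8 + 3*sqrt(2)/8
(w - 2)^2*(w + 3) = w^3 - w^2 - 8*w + 12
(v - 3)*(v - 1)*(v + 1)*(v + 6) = v^4 + 3*v^3 - 19*v^2 - 3*v + 18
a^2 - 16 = (a - 4)*(a + 4)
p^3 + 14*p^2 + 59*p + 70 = (p + 2)*(p + 5)*(p + 7)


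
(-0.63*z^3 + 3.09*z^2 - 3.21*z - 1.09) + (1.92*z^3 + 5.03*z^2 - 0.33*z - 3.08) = 1.29*z^3 + 8.12*z^2 - 3.54*z - 4.17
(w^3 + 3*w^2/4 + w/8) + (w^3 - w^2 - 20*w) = 2*w^3 - w^2/4 - 159*w/8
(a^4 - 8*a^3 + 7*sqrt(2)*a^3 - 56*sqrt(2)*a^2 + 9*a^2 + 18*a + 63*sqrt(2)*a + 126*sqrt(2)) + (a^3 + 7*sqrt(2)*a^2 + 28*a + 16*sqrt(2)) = a^4 - 7*a^3 + 7*sqrt(2)*a^3 - 49*sqrt(2)*a^2 + 9*a^2 + 46*a + 63*sqrt(2)*a + 142*sqrt(2)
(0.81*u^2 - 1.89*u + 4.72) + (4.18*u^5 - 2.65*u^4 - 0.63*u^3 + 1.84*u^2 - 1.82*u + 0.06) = 4.18*u^5 - 2.65*u^4 - 0.63*u^3 + 2.65*u^2 - 3.71*u + 4.78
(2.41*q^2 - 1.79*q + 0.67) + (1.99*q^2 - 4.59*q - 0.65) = 4.4*q^2 - 6.38*q + 0.02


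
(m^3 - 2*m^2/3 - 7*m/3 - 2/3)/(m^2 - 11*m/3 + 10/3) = (3*m^2 + 4*m + 1)/(3*m - 5)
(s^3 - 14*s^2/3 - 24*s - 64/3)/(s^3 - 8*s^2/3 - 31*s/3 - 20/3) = (s^2 - 6*s - 16)/(s^2 - 4*s - 5)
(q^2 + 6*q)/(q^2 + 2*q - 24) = q/(q - 4)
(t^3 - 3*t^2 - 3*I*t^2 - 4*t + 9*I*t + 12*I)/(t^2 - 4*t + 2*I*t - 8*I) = (t^2 + t*(1 - 3*I) - 3*I)/(t + 2*I)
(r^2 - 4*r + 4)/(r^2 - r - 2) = (r - 2)/(r + 1)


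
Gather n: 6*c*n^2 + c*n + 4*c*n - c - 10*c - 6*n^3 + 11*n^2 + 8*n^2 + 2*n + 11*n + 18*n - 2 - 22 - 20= -11*c - 6*n^3 + n^2*(6*c + 19) + n*(5*c + 31) - 44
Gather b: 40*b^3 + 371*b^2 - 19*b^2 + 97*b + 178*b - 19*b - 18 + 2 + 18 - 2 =40*b^3 + 352*b^2 + 256*b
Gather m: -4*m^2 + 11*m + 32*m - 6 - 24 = -4*m^2 + 43*m - 30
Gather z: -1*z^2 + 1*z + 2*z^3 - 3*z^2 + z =2*z^3 - 4*z^2 + 2*z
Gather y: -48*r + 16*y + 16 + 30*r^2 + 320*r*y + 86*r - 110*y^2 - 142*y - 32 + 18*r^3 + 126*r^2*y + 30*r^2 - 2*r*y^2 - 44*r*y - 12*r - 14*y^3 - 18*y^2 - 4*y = 18*r^3 + 60*r^2 + 26*r - 14*y^3 + y^2*(-2*r - 128) + y*(126*r^2 + 276*r - 130) - 16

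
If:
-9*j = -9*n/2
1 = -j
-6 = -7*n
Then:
No Solution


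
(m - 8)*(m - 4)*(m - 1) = m^3 - 13*m^2 + 44*m - 32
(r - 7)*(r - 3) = r^2 - 10*r + 21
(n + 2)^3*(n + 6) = n^4 + 12*n^3 + 48*n^2 + 80*n + 48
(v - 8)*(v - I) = v^2 - 8*v - I*v + 8*I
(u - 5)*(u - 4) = u^2 - 9*u + 20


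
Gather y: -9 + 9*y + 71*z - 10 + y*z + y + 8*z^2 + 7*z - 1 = y*(z + 10) + 8*z^2 + 78*z - 20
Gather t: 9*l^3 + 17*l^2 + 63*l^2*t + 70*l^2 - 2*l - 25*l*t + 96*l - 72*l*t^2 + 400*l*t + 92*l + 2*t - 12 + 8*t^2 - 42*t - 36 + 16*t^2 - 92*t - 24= 9*l^3 + 87*l^2 + 186*l + t^2*(24 - 72*l) + t*(63*l^2 + 375*l - 132) - 72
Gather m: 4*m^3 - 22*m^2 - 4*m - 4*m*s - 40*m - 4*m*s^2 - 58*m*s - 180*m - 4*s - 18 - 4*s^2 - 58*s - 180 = 4*m^3 - 22*m^2 + m*(-4*s^2 - 62*s - 224) - 4*s^2 - 62*s - 198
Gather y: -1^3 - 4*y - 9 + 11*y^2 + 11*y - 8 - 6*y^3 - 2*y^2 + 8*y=-6*y^3 + 9*y^2 + 15*y - 18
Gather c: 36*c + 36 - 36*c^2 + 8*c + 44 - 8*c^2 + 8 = -44*c^2 + 44*c + 88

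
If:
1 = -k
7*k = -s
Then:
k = -1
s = 7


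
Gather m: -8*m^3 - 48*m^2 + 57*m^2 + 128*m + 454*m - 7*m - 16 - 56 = -8*m^3 + 9*m^2 + 575*m - 72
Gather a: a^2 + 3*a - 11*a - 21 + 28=a^2 - 8*a + 7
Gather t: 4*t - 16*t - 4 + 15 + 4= 15 - 12*t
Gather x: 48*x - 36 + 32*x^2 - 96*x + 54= 32*x^2 - 48*x + 18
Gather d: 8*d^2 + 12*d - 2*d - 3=8*d^2 + 10*d - 3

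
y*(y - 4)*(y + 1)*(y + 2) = y^4 - y^3 - 10*y^2 - 8*y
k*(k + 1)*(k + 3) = k^3 + 4*k^2 + 3*k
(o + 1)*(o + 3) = o^2 + 4*o + 3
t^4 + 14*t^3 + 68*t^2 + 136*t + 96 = (t + 2)^2*(t + 4)*(t + 6)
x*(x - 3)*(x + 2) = x^3 - x^2 - 6*x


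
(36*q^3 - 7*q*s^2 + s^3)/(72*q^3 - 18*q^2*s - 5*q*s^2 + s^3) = (2*q + s)/(4*q + s)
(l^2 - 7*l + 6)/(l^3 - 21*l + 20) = (l - 6)/(l^2 + l - 20)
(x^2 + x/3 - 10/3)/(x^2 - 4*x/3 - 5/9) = 3*(x + 2)/(3*x + 1)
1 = 1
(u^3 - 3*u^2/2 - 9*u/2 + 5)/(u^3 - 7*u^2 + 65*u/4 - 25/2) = 2*(u^2 + u - 2)/(2*u^2 - 9*u + 10)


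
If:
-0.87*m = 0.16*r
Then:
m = -0.183908045977011*r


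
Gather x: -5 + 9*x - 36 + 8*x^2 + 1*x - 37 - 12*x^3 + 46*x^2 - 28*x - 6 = -12*x^3 + 54*x^2 - 18*x - 84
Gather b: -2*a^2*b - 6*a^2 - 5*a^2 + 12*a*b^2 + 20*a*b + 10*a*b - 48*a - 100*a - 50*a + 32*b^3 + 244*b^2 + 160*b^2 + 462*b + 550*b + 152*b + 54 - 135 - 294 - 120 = -11*a^2 - 198*a + 32*b^3 + b^2*(12*a + 404) + b*(-2*a^2 + 30*a + 1164) - 495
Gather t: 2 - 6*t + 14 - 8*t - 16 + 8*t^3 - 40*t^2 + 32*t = 8*t^3 - 40*t^2 + 18*t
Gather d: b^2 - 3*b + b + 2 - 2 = b^2 - 2*b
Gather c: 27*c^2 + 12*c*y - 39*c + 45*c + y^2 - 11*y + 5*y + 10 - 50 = 27*c^2 + c*(12*y + 6) + y^2 - 6*y - 40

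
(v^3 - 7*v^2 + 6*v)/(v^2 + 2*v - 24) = v*(v^2 - 7*v + 6)/(v^2 + 2*v - 24)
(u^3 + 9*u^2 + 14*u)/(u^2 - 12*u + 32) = u*(u^2 + 9*u + 14)/(u^2 - 12*u + 32)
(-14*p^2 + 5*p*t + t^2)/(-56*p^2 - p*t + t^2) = (2*p - t)/(8*p - t)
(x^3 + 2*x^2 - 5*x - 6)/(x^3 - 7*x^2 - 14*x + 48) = (x + 1)/(x - 8)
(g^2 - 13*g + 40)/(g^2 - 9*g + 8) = (g - 5)/(g - 1)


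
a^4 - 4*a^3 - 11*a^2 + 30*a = a*(a - 5)*(a - 2)*(a + 3)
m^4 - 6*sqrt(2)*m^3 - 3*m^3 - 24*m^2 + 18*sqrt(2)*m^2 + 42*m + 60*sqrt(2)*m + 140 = (m - 5)*(m + 2)*(m - 7*sqrt(2))*(m + sqrt(2))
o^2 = o^2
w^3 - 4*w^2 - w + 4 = (w - 4)*(w - 1)*(w + 1)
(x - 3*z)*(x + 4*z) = x^2 + x*z - 12*z^2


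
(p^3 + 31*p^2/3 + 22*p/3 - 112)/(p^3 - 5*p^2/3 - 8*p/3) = (p^2 + 13*p + 42)/(p*(p + 1))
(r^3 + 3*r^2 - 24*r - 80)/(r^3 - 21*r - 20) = (r + 4)/(r + 1)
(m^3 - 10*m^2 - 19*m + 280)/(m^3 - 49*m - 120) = (m - 7)/(m + 3)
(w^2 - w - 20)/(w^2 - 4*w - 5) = (w + 4)/(w + 1)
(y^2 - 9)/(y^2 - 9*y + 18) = (y + 3)/(y - 6)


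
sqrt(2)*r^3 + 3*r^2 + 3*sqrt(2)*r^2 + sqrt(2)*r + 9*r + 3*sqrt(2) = (r + 3)*(r + sqrt(2))*(sqrt(2)*r + 1)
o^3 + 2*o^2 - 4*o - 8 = (o - 2)*(o + 2)^2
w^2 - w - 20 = (w - 5)*(w + 4)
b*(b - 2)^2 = b^3 - 4*b^2 + 4*b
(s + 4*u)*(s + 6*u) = s^2 + 10*s*u + 24*u^2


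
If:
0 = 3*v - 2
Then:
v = 2/3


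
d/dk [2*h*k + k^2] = 2*h + 2*k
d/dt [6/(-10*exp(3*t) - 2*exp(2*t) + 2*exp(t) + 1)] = (180*exp(2*t) + 24*exp(t) - 12)*exp(t)/(10*exp(3*t) + 2*exp(2*t) - 2*exp(t) - 1)^2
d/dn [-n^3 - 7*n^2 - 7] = n*(-3*n - 14)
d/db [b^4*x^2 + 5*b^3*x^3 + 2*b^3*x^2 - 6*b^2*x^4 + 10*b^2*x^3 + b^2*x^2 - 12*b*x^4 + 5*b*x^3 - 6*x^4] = x^2*(4*b^3 + 15*b^2*x + 6*b^2 - 12*b*x^2 + 20*b*x + 2*b - 12*x^2 + 5*x)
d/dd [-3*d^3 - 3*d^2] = 3*d*(-3*d - 2)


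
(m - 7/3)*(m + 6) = m^2 + 11*m/3 - 14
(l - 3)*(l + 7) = l^2 + 4*l - 21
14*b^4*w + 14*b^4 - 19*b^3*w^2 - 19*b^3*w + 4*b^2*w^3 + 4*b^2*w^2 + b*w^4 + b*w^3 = (-2*b + w)*(-b + w)*(7*b + w)*(b*w + b)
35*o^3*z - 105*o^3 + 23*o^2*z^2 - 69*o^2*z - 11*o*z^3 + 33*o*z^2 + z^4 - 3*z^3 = (-7*o + z)*(-5*o + z)*(o + z)*(z - 3)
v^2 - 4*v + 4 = (v - 2)^2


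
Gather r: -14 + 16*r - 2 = 16*r - 16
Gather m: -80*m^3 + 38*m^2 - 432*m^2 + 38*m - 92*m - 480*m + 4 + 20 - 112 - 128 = -80*m^3 - 394*m^2 - 534*m - 216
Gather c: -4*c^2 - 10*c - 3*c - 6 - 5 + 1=-4*c^2 - 13*c - 10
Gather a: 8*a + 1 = 8*a + 1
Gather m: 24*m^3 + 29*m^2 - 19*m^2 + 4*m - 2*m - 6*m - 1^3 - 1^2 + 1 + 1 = 24*m^3 + 10*m^2 - 4*m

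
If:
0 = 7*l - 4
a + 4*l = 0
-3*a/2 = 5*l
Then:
No Solution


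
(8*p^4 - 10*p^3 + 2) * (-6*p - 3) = -48*p^5 + 36*p^4 + 30*p^3 - 12*p - 6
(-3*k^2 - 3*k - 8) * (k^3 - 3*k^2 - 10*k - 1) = -3*k^5 + 6*k^4 + 31*k^3 + 57*k^2 + 83*k + 8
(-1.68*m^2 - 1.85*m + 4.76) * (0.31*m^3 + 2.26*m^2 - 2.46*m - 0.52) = -0.5208*m^5 - 4.3703*m^4 + 1.4274*m^3 + 16.1822*m^2 - 10.7476*m - 2.4752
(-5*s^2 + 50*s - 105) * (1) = -5*s^2 + 50*s - 105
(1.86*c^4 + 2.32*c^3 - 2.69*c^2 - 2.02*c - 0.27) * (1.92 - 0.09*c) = -0.1674*c^5 + 3.3624*c^4 + 4.6965*c^3 - 4.983*c^2 - 3.8541*c - 0.5184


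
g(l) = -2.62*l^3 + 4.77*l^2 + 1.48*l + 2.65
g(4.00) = -82.79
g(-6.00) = 731.41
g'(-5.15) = -256.12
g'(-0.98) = -15.42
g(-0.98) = 8.25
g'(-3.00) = -97.88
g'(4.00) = -86.12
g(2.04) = 3.28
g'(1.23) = 1.32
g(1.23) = 6.81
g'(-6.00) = -338.72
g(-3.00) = 111.88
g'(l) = -7.86*l^2 + 9.54*l + 1.48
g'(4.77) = -131.85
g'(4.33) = -104.58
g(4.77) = -166.11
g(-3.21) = 133.71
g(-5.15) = 479.41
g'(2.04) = -11.77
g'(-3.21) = -110.13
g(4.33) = -114.21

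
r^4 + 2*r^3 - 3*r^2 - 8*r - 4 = (r - 2)*(r + 1)^2*(r + 2)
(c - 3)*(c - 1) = c^2 - 4*c + 3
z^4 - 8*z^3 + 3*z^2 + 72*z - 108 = (z - 6)*(z - 3)*(z - 2)*(z + 3)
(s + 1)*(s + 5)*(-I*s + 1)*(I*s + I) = s^4 + 7*s^3 + I*s^3 + 11*s^2 + 7*I*s^2 + 5*s + 11*I*s + 5*I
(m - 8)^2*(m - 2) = m^3 - 18*m^2 + 96*m - 128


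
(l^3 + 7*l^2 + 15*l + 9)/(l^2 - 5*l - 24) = (l^2 + 4*l + 3)/(l - 8)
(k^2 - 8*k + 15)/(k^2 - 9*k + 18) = (k - 5)/(k - 6)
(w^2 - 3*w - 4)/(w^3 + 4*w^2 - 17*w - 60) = (w + 1)/(w^2 + 8*w + 15)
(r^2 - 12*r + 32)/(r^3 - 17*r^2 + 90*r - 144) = (r - 4)/(r^2 - 9*r + 18)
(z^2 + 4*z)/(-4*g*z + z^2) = (z + 4)/(-4*g + z)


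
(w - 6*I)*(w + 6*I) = w^2 + 36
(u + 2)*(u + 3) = u^2 + 5*u + 6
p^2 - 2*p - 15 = (p - 5)*(p + 3)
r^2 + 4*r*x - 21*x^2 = (r - 3*x)*(r + 7*x)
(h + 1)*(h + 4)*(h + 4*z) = h^3 + 4*h^2*z + 5*h^2 + 20*h*z + 4*h + 16*z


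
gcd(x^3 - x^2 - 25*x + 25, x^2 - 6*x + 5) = x^2 - 6*x + 5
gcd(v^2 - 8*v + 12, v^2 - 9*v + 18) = v - 6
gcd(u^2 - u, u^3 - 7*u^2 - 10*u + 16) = u - 1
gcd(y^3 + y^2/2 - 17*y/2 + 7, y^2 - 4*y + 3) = y - 1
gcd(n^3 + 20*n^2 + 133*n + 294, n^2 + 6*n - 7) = n + 7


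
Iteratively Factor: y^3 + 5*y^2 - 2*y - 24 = (y - 2)*(y^2 + 7*y + 12) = (y - 2)*(y + 4)*(y + 3)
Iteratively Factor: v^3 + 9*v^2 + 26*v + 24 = (v + 3)*(v^2 + 6*v + 8) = (v + 2)*(v + 3)*(v + 4)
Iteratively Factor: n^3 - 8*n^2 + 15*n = (n - 3)*(n^2 - 5*n) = (n - 5)*(n - 3)*(n)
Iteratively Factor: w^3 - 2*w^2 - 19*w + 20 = (w - 5)*(w^2 + 3*w - 4) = (w - 5)*(w - 1)*(w + 4)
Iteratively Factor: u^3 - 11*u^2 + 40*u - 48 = (u - 4)*(u^2 - 7*u + 12) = (u - 4)*(u - 3)*(u - 4)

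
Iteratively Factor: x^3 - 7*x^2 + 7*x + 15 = (x + 1)*(x^2 - 8*x + 15) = (x - 5)*(x + 1)*(x - 3)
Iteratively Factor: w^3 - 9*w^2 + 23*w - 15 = (w - 1)*(w^2 - 8*w + 15) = (w - 5)*(w - 1)*(w - 3)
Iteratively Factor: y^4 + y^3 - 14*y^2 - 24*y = (y - 4)*(y^3 + 5*y^2 + 6*y) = (y - 4)*(y + 3)*(y^2 + 2*y) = (y - 4)*(y + 2)*(y + 3)*(y)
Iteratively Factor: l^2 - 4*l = (l)*(l - 4)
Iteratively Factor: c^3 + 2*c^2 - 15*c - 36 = (c - 4)*(c^2 + 6*c + 9) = (c - 4)*(c + 3)*(c + 3)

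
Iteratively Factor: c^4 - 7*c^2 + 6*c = (c - 1)*(c^3 + c^2 - 6*c) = (c - 1)*(c + 3)*(c^2 - 2*c) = (c - 2)*(c - 1)*(c + 3)*(c)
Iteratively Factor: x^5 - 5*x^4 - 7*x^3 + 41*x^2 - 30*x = (x - 1)*(x^4 - 4*x^3 - 11*x^2 + 30*x) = (x - 1)*(x + 3)*(x^3 - 7*x^2 + 10*x) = (x - 5)*(x - 1)*(x + 3)*(x^2 - 2*x) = x*(x - 5)*(x - 1)*(x + 3)*(x - 2)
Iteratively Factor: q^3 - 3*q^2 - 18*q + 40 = (q + 4)*(q^2 - 7*q + 10) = (q - 2)*(q + 4)*(q - 5)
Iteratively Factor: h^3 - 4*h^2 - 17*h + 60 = (h - 5)*(h^2 + h - 12) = (h - 5)*(h + 4)*(h - 3)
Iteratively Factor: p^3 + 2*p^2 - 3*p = (p - 1)*(p^2 + 3*p) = p*(p - 1)*(p + 3)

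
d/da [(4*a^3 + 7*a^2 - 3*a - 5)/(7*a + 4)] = (56*a^3 + 97*a^2 + 56*a + 23)/(49*a^2 + 56*a + 16)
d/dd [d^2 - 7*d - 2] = 2*d - 7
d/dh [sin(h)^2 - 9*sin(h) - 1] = (2*sin(h) - 9)*cos(h)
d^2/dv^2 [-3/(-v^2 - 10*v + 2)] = 6*(-v^2 - 10*v + 4*(v + 5)^2 + 2)/(v^2 + 10*v - 2)^3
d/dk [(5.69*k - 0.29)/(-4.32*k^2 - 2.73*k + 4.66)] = (24.5808*k^2 - 2.5056*k + 25.7237)/(18.6624*k^4 + 23.5872*k^3 - 32.8095*k^2 - 25.4436*k + 21.7156)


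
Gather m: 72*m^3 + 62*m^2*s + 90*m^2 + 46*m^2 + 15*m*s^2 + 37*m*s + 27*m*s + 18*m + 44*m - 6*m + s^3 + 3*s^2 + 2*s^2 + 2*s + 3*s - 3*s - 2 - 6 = 72*m^3 + m^2*(62*s + 136) + m*(15*s^2 + 64*s + 56) + s^3 + 5*s^2 + 2*s - 8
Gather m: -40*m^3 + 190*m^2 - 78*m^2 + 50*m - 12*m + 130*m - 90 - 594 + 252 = -40*m^3 + 112*m^2 + 168*m - 432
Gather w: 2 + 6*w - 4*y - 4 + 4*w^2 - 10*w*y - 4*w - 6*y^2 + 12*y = 4*w^2 + w*(2 - 10*y) - 6*y^2 + 8*y - 2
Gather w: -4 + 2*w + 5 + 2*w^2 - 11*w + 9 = 2*w^2 - 9*w + 10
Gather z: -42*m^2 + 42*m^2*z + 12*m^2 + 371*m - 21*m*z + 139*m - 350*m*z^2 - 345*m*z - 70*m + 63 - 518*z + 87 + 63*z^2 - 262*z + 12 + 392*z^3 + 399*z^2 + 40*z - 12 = -30*m^2 + 440*m + 392*z^3 + z^2*(462 - 350*m) + z*(42*m^2 - 366*m - 740) + 150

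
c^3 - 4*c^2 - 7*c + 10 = (c - 5)*(c - 1)*(c + 2)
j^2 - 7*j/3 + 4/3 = (j - 4/3)*(j - 1)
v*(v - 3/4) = v^2 - 3*v/4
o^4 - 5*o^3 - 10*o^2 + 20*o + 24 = (o - 6)*(o - 2)*(o + 1)*(o + 2)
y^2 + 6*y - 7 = (y - 1)*(y + 7)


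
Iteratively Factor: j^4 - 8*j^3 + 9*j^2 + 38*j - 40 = (j - 4)*(j^3 - 4*j^2 - 7*j + 10) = (j - 5)*(j - 4)*(j^2 + j - 2) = (j - 5)*(j - 4)*(j - 1)*(j + 2)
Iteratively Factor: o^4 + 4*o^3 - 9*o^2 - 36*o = (o)*(o^3 + 4*o^2 - 9*o - 36) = o*(o + 4)*(o^2 - 9) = o*(o - 3)*(o + 4)*(o + 3)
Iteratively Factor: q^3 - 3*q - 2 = (q - 2)*(q^2 + 2*q + 1) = (q - 2)*(q + 1)*(q + 1)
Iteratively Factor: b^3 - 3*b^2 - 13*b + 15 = (b + 3)*(b^2 - 6*b + 5) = (b - 1)*(b + 3)*(b - 5)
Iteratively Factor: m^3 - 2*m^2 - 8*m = (m + 2)*(m^2 - 4*m) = m*(m + 2)*(m - 4)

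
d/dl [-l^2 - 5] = -2*l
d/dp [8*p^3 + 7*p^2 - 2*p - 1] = 24*p^2 + 14*p - 2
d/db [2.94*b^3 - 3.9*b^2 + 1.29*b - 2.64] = 8.82*b^2 - 7.8*b + 1.29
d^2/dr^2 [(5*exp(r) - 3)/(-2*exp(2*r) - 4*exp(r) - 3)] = (-20*exp(4*r) + 88*exp(3*r) + 252*exp(2*r) + 36*exp(r) - 81)*exp(r)/(8*exp(6*r) + 48*exp(5*r) + 132*exp(4*r) + 208*exp(3*r) + 198*exp(2*r) + 108*exp(r) + 27)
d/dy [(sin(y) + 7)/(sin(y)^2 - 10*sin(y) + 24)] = (-14*sin(y) + cos(y)^2 + 93)*cos(y)/(sin(y)^2 - 10*sin(y) + 24)^2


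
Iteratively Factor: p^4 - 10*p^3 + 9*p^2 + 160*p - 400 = (p - 5)*(p^3 - 5*p^2 - 16*p + 80) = (p - 5)*(p - 4)*(p^2 - p - 20) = (p - 5)*(p - 4)*(p + 4)*(p - 5)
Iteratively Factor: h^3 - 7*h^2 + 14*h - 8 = (h - 1)*(h^2 - 6*h + 8) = (h - 4)*(h - 1)*(h - 2)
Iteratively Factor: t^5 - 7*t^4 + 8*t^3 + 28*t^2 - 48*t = (t - 4)*(t^4 - 3*t^3 - 4*t^2 + 12*t) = t*(t - 4)*(t^3 - 3*t^2 - 4*t + 12) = t*(t - 4)*(t - 2)*(t^2 - t - 6) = t*(t - 4)*(t - 3)*(t - 2)*(t + 2)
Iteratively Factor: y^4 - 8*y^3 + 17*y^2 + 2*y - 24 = (y + 1)*(y^3 - 9*y^2 + 26*y - 24) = (y - 4)*(y + 1)*(y^2 - 5*y + 6) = (y - 4)*(y - 2)*(y + 1)*(y - 3)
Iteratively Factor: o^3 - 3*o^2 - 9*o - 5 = (o + 1)*(o^2 - 4*o - 5) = (o + 1)^2*(o - 5)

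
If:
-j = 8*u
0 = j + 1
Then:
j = -1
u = 1/8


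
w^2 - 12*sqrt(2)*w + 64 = (w - 8*sqrt(2))*(w - 4*sqrt(2))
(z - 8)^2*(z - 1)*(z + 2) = z^4 - 15*z^3 + 46*z^2 + 96*z - 128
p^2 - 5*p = p*(p - 5)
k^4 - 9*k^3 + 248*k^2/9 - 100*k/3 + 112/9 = (k - 4)*(k - 7/3)*(k - 2)*(k - 2/3)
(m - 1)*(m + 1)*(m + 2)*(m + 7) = m^4 + 9*m^3 + 13*m^2 - 9*m - 14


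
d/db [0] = 0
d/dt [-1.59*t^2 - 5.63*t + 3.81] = -3.18*t - 5.63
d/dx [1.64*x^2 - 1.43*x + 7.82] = 3.28*x - 1.43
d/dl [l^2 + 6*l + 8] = 2*l + 6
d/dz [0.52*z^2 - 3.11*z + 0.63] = 1.04*z - 3.11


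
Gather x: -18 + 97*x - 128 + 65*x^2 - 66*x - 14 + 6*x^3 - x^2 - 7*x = 6*x^3 + 64*x^2 + 24*x - 160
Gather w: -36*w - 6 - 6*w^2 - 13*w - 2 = -6*w^2 - 49*w - 8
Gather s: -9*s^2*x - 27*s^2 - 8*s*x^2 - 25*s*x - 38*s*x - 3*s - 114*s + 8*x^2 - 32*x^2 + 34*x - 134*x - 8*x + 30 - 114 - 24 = s^2*(-9*x - 27) + s*(-8*x^2 - 63*x - 117) - 24*x^2 - 108*x - 108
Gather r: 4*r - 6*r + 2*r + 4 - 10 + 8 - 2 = 0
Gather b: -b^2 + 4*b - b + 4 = -b^2 + 3*b + 4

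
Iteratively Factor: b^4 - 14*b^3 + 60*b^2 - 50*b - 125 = (b - 5)*(b^3 - 9*b^2 + 15*b + 25) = (b - 5)*(b + 1)*(b^2 - 10*b + 25) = (b - 5)^2*(b + 1)*(b - 5)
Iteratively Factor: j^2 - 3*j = (j)*(j - 3)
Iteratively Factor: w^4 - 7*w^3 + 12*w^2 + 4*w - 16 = (w + 1)*(w^3 - 8*w^2 + 20*w - 16) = (w - 2)*(w + 1)*(w^2 - 6*w + 8) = (w - 4)*(w - 2)*(w + 1)*(w - 2)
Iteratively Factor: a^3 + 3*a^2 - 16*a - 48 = (a + 4)*(a^2 - a - 12) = (a + 3)*(a + 4)*(a - 4)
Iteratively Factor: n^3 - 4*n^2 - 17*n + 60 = (n - 3)*(n^2 - n - 20) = (n - 5)*(n - 3)*(n + 4)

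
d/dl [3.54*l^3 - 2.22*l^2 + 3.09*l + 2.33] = 10.62*l^2 - 4.44*l + 3.09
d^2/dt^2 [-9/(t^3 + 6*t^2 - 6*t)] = 54*(t*(t + 2)*(t^2 + 6*t - 6) - 3*(t^2 + 4*t - 2)^2)/(t^3*(t^2 + 6*t - 6)^3)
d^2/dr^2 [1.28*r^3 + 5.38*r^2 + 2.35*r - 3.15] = 7.68*r + 10.76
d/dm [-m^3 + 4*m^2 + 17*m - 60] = -3*m^2 + 8*m + 17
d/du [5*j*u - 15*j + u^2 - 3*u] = 5*j + 2*u - 3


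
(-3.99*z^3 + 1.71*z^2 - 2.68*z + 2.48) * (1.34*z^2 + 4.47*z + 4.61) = -5.3466*z^5 - 15.5439*z^4 - 14.3414*z^3 - 0.773299999999999*z^2 - 1.2692*z + 11.4328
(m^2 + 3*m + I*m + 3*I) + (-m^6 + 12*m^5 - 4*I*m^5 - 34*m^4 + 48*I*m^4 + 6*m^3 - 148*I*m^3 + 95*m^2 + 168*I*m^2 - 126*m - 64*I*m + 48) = -m^6 + 12*m^5 - 4*I*m^5 - 34*m^4 + 48*I*m^4 + 6*m^3 - 148*I*m^3 + 96*m^2 + 168*I*m^2 - 123*m - 63*I*m + 48 + 3*I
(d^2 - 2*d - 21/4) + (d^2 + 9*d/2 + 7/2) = 2*d^2 + 5*d/2 - 7/4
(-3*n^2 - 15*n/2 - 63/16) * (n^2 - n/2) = -3*n^4 - 6*n^3 - 3*n^2/16 + 63*n/32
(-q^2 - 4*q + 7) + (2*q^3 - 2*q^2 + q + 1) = 2*q^3 - 3*q^2 - 3*q + 8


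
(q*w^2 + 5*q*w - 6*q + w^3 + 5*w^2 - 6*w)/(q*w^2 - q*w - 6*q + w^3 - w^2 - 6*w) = (w^2 + 5*w - 6)/(w^2 - w - 6)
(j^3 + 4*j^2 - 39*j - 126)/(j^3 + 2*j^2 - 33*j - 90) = (j + 7)/(j + 5)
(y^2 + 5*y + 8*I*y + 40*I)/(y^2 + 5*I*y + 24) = (y + 5)/(y - 3*I)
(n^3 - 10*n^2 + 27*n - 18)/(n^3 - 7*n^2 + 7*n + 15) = (n^2 - 7*n + 6)/(n^2 - 4*n - 5)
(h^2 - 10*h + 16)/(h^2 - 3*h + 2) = (h - 8)/(h - 1)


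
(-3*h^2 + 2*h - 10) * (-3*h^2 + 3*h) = 9*h^4 - 15*h^3 + 36*h^2 - 30*h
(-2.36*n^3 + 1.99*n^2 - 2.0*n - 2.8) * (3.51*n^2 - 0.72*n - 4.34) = -8.2836*n^5 + 8.6841*n^4 + 1.7896*n^3 - 17.0246*n^2 + 10.696*n + 12.152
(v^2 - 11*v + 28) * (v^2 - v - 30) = v^4 - 12*v^3 + 9*v^2 + 302*v - 840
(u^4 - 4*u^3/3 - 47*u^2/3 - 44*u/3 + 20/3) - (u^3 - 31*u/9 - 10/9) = u^4 - 7*u^3/3 - 47*u^2/3 - 101*u/9 + 70/9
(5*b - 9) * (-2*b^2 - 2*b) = -10*b^3 + 8*b^2 + 18*b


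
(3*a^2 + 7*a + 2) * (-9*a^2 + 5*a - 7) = -27*a^4 - 48*a^3 - 4*a^2 - 39*a - 14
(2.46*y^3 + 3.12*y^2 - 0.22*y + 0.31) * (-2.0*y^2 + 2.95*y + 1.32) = -4.92*y^5 + 1.017*y^4 + 12.8912*y^3 + 2.8494*y^2 + 0.6241*y + 0.4092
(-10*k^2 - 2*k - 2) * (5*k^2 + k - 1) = -50*k^4 - 20*k^3 - 2*k^2 + 2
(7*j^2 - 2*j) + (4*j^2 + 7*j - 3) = 11*j^2 + 5*j - 3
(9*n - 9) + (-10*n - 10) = -n - 19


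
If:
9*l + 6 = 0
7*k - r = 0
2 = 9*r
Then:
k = 2/63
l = -2/3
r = 2/9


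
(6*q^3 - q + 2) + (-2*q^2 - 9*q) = 6*q^3 - 2*q^2 - 10*q + 2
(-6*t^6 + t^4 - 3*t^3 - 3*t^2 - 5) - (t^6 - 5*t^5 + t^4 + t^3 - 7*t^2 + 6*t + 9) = -7*t^6 + 5*t^5 - 4*t^3 + 4*t^2 - 6*t - 14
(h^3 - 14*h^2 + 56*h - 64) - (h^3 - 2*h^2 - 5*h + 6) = -12*h^2 + 61*h - 70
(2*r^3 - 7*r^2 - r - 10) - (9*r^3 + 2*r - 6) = -7*r^3 - 7*r^2 - 3*r - 4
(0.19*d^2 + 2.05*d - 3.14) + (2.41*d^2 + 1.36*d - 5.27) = 2.6*d^2 + 3.41*d - 8.41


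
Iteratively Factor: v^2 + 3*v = (v + 3)*(v)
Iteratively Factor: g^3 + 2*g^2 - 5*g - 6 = (g + 1)*(g^2 + g - 6) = (g + 1)*(g + 3)*(g - 2)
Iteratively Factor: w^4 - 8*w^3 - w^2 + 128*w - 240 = (w - 4)*(w^3 - 4*w^2 - 17*w + 60) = (w - 4)*(w - 3)*(w^2 - w - 20) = (w - 5)*(w - 4)*(w - 3)*(w + 4)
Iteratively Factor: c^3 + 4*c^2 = (c + 4)*(c^2) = c*(c + 4)*(c)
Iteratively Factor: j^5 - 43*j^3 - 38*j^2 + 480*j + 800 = (j - 5)*(j^4 + 5*j^3 - 18*j^2 - 128*j - 160) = (j - 5)*(j + 2)*(j^3 + 3*j^2 - 24*j - 80) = (j - 5)^2*(j + 2)*(j^2 + 8*j + 16) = (j - 5)^2*(j + 2)*(j + 4)*(j + 4)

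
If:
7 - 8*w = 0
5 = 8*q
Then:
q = 5/8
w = 7/8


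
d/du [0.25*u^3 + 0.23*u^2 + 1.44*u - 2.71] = 0.75*u^2 + 0.46*u + 1.44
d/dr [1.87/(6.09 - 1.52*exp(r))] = 2.8424*exp(r)/(1.52*exp(r) - 6.09)^2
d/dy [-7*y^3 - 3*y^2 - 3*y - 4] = -21*y^2 - 6*y - 3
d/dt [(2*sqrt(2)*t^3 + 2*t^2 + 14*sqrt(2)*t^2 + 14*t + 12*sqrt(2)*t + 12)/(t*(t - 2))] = 2*(sqrt(2)*t^4 - 4*sqrt(2)*t^3 - 20*sqrt(2)*t^2 - 9*t^2 - 12*t + 12)/(t^2*(t^2 - 4*t + 4))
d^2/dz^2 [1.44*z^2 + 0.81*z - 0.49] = 2.88000000000000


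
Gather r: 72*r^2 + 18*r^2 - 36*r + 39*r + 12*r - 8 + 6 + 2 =90*r^2 + 15*r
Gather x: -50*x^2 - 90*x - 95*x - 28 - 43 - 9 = -50*x^2 - 185*x - 80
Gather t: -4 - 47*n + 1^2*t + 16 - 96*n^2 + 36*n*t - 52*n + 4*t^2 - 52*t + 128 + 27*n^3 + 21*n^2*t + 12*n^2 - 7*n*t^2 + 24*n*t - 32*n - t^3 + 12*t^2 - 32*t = 27*n^3 - 84*n^2 - 131*n - t^3 + t^2*(16 - 7*n) + t*(21*n^2 + 60*n - 83) + 140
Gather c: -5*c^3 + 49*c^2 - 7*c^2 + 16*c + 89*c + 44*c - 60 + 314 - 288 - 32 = -5*c^3 + 42*c^2 + 149*c - 66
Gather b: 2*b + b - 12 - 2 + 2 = 3*b - 12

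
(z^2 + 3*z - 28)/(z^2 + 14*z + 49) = (z - 4)/(z + 7)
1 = 1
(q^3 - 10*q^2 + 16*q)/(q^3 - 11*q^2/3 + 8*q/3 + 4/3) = 3*q*(q - 8)/(3*q^2 - 5*q - 2)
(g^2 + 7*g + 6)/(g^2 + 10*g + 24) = (g + 1)/(g + 4)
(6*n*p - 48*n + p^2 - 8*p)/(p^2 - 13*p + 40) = (6*n + p)/(p - 5)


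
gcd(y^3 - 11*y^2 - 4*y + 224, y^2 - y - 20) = y + 4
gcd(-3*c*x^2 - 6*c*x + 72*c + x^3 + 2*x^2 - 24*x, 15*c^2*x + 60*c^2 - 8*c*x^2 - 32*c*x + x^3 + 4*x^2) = -3*c + x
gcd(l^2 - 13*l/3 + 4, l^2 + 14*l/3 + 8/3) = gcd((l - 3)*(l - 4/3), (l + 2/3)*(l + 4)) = 1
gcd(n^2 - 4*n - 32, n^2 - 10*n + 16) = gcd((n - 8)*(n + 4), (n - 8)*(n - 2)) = n - 8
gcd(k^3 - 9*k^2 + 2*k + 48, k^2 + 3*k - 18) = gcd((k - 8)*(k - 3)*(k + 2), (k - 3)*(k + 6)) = k - 3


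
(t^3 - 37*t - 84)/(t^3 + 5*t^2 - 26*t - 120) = (t^2 - 4*t - 21)/(t^2 + t - 30)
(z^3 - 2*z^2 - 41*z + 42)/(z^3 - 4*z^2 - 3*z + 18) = (z^3 - 2*z^2 - 41*z + 42)/(z^3 - 4*z^2 - 3*z + 18)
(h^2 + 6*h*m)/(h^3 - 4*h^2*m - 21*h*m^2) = (h + 6*m)/(h^2 - 4*h*m - 21*m^2)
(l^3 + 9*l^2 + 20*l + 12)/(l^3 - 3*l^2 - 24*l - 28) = (l^2 + 7*l + 6)/(l^2 - 5*l - 14)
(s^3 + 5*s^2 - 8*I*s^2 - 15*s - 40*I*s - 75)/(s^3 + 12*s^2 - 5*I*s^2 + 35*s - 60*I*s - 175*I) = (s - 3*I)/(s + 7)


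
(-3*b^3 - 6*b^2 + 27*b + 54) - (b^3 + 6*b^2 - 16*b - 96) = -4*b^3 - 12*b^2 + 43*b + 150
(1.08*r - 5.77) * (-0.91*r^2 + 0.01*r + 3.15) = -0.9828*r^3 + 5.2615*r^2 + 3.3443*r - 18.1755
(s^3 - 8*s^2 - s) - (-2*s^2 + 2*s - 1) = s^3 - 6*s^2 - 3*s + 1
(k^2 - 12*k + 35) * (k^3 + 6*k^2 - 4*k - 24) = k^5 - 6*k^4 - 41*k^3 + 234*k^2 + 148*k - 840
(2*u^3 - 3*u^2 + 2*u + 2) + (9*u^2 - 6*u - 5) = 2*u^3 + 6*u^2 - 4*u - 3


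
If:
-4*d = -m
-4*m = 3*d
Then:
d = 0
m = 0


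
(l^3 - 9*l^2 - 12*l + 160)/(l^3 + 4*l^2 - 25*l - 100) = (l - 8)/(l + 5)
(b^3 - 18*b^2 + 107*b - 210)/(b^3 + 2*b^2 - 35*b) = (b^2 - 13*b + 42)/(b*(b + 7))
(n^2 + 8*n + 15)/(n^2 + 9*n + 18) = (n + 5)/(n + 6)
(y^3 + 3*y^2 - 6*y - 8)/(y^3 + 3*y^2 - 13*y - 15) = (y^2 + 2*y - 8)/(y^2 + 2*y - 15)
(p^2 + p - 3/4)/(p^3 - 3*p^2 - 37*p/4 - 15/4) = (2*p - 1)/(2*p^2 - 9*p - 5)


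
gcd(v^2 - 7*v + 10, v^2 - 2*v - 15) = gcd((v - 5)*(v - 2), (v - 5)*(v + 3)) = v - 5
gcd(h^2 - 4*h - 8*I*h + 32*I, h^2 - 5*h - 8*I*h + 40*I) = h - 8*I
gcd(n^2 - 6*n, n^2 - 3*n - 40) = 1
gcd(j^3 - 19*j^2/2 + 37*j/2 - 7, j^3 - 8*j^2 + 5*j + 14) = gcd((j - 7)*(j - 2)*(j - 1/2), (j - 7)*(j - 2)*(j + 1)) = j^2 - 9*j + 14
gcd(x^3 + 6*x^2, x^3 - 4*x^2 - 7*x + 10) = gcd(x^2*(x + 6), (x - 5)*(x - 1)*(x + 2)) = 1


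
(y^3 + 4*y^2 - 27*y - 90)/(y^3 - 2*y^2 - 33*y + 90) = (y + 3)/(y - 3)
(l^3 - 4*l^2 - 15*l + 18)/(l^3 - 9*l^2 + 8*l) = (l^2 - 3*l - 18)/(l*(l - 8))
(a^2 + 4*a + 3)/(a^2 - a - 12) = (a + 1)/(a - 4)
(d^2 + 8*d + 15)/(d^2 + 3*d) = (d + 5)/d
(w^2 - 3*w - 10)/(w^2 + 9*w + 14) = (w - 5)/(w + 7)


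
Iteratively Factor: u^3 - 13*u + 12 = (u + 4)*(u^2 - 4*u + 3) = (u - 1)*(u + 4)*(u - 3)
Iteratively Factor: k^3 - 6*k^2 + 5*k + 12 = (k + 1)*(k^2 - 7*k + 12) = (k - 3)*(k + 1)*(k - 4)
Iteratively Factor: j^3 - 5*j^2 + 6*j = (j - 3)*(j^2 - 2*j) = (j - 3)*(j - 2)*(j)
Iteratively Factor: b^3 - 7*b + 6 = (b - 1)*(b^2 + b - 6) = (b - 1)*(b + 3)*(b - 2)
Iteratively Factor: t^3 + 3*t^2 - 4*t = (t + 4)*(t^2 - t) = (t - 1)*(t + 4)*(t)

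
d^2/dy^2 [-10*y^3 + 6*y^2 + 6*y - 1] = 12 - 60*y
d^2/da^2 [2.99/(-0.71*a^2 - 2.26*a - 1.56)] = (3.014518*a^2 + 9.595508*a - 2.99*(1.42*a + 2.26)*(2.84*a + 4.52) + 6.623448)/(0.71*a^2 + 2.26*a + 1.56)^3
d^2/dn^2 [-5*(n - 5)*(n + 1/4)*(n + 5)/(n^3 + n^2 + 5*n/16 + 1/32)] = 240*(16*n^3 + 1608*n^2 + 1200*n + 233)/(512*n^6 + 1152*n^5 + 1056*n^4 + 504*n^3 + 132*n^2 + 18*n + 1)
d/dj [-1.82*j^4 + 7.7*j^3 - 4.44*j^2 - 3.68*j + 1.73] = -7.28*j^3 + 23.1*j^2 - 8.88*j - 3.68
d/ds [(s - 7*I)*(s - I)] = 2*s - 8*I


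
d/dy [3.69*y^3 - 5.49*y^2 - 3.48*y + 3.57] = 11.07*y^2 - 10.98*y - 3.48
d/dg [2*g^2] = 4*g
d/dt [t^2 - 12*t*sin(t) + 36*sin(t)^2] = -12*t*cos(t) + 2*t - 12*sin(t) + 36*sin(2*t)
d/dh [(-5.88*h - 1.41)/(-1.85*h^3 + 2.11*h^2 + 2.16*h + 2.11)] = (-21.756*h^3 + 4.5813*h^2 + 5.9502*h - 9.3612)/(3.4225*h^6 - 7.807*h^5 - 3.5399*h^4 + 1.3082*h^3 + 13.5698*h^2 + 9.1152*h + 4.4521)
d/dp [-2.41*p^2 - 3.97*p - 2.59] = -4.82*p - 3.97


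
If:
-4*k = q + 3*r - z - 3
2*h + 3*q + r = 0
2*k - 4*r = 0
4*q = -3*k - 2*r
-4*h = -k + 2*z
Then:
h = 15/26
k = 6/13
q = -6/13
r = 3/13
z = -12/13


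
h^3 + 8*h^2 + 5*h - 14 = (h - 1)*(h + 2)*(h + 7)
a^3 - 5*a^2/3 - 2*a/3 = a*(a - 2)*(a + 1/3)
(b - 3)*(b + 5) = b^2 + 2*b - 15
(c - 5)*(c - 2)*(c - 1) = c^3 - 8*c^2 + 17*c - 10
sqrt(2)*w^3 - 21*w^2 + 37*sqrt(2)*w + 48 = (w - 8*sqrt(2))*(w - 3*sqrt(2))*(sqrt(2)*w + 1)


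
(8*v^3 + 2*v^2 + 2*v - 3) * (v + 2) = 8*v^4 + 18*v^3 + 6*v^2 + v - 6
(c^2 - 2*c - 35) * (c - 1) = c^3 - 3*c^2 - 33*c + 35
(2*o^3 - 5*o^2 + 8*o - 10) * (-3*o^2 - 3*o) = -6*o^5 + 9*o^4 - 9*o^3 + 6*o^2 + 30*o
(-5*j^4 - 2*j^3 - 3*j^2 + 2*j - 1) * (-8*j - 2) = 40*j^5 + 26*j^4 + 28*j^3 - 10*j^2 + 4*j + 2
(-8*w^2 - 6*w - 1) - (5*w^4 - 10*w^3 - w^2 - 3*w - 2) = -5*w^4 + 10*w^3 - 7*w^2 - 3*w + 1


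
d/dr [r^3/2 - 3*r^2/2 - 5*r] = 3*r^2/2 - 3*r - 5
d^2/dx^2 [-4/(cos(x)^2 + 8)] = 8*(2*sin(x)^4 + 15*sin(x)^2 - 9)/(cos(x)^2 + 8)^3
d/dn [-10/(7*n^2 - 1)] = 140*n/(7*n^2 - 1)^2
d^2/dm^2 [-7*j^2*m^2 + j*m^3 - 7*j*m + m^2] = -14*j^2 + 6*j*m + 2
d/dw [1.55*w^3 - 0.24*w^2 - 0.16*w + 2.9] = 4.65*w^2 - 0.48*w - 0.16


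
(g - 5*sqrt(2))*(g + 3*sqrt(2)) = g^2 - 2*sqrt(2)*g - 30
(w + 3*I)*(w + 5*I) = w^2 + 8*I*w - 15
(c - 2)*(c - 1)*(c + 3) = c^3 - 7*c + 6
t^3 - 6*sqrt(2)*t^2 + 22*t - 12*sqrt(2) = (t - 3*sqrt(2))*(t - 2*sqrt(2))*(t - sqrt(2))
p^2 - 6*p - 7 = (p - 7)*(p + 1)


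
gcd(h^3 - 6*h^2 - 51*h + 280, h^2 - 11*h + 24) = h - 8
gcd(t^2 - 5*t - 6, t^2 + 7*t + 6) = t + 1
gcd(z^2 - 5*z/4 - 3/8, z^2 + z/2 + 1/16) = z + 1/4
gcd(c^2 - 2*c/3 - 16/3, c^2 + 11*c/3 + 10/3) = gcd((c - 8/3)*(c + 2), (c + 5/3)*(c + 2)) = c + 2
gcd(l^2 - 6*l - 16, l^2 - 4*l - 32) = l - 8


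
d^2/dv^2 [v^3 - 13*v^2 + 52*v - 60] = 6*v - 26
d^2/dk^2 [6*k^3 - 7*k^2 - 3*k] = 36*k - 14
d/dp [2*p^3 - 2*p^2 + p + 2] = 6*p^2 - 4*p + 1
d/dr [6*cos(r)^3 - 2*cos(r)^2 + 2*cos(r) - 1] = 2*(-9*cos(r)^2 + 2*cos(r) - 1)*sin(r)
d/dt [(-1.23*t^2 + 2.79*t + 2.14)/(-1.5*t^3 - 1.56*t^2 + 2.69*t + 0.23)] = (-1.845*t^4 + 8.37*t^3 + 10.6737*t^2 + 6.111*t - 5.1149)/(2.25*t^6 + 4.68*t^5 - 5.6364*t^4 - 9.0828*t^3 + 6.5185*t^2 + 1.2374*t + 0.0529)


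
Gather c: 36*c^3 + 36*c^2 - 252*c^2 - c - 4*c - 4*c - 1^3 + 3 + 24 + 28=36*c^3 - 216*c^2 - 9*c + 54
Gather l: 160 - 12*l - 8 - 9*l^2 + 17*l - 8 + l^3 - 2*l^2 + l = l^3 - 11*l^2 + 6*l + 144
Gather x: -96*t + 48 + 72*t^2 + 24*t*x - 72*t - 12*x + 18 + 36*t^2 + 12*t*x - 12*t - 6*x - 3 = 108*t^2 - 180*t + x*(36*t - 18) + 63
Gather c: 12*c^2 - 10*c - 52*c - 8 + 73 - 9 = 12*c^2 - 62*c + 56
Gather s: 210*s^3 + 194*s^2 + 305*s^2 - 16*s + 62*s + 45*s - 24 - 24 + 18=210*s^3 + 499*s^2 + 91*s - 30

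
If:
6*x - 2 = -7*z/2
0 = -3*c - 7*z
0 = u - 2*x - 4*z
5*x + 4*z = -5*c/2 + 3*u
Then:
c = 28/477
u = 284/477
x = 166/477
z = -4/159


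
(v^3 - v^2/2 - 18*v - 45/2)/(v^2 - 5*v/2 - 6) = (v^2 - 2*v - 15)/(v - 4)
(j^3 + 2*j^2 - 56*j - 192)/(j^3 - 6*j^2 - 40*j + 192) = (j + 4)/(j - 4)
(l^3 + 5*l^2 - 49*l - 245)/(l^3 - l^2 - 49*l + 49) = (l + 5)/(l - 1)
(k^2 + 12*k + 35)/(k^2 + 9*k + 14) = (k + 5)/(k + 2)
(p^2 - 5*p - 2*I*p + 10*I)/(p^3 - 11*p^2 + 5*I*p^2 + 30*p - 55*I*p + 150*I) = (p - 2*I)/(p^2 + p*(-6 + 5*I) - 30*I)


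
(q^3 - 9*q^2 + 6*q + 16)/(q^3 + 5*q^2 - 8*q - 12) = (q - 8)/(q + 6)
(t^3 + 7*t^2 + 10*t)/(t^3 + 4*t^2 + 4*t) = (t + 5)/(t + 2)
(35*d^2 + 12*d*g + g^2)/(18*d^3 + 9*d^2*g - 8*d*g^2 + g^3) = (35*d^2 + 12*d*g + g^2)/(18*d^3 + 9*d^2*g - 8*d*g^2 + g^3)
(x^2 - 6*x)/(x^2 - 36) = x/(x + 6)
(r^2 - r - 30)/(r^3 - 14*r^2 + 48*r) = (r + 5)/(r*(r - 8))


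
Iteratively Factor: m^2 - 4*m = (m - 4)*(m)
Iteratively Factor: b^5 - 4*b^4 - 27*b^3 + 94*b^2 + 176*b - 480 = (b - 4)*(b^4 - 27*b^2 - 14*b + 120) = (b - 4)*(b + 4)*(b^3 - 4*b^2 - 11*b + 30) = (b - 4)*(b - 2)*(b + 4)*(b^2 - 2*b - 15) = (b - 4)*(b - 2)*(b + 3)*(b + 4)*(b - 5)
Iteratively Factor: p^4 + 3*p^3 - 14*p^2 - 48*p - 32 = (p + 1)*(p^3 + 2*p^2 - 16*p - 32) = (p - 4)*(p + 1)*(p^2 + 6*p + 8) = (p - 4)*(p + 1)*(p + 2)*(p + 4)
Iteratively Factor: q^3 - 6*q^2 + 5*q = (q - 5)*(q^2 - q) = q*(q - 5)*(q - 1)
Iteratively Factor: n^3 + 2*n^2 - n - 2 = (n + 1)*(n^2 + n - 2) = (n - 1)*(n + 1)*(n + 2)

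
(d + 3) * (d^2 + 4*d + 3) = d^3 + 7*d^2 + 15*d + 9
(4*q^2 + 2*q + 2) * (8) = 32*q^2 + 16*q + 16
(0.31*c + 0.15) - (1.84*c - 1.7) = 1.85 - 1.53*c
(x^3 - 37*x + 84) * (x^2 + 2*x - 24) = x^5 + 2*x^4 - 61*x^3 + 10*x^2 + 1056*x - 2016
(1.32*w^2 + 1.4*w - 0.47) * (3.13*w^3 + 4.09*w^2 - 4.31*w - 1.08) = 4.1316*w^5 + 9.7808*w^4 - 1.4343*w^3 - 9.3819*w^2 + 0.5137*w + 0.5076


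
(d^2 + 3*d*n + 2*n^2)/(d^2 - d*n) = (d^2 + 3*d*n + 2*n^2)/(d*(d - n))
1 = 1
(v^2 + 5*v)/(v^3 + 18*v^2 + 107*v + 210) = v/(v^2 + 13*v + 42)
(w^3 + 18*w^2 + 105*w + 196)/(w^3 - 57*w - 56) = (w^2 + 11*w + 28)/(w^2 - 7*w - 8)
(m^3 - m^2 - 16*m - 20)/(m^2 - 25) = (m^2 + 4*m + 4)/(m + 5)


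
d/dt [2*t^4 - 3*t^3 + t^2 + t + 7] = 8*t^3 - 9*t^2 + 2*t + 1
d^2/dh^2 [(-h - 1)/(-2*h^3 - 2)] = 3*h*(3*h^3*(h + 1) - (2*h + 1)*(h^3 + 1))/(h^3 + 1)^3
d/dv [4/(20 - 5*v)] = 4/(5*(v - 4)^2)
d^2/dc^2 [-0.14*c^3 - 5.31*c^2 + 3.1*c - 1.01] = -0.84*c - 10.62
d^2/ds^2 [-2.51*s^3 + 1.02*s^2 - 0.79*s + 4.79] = 2.04 - 15.06*s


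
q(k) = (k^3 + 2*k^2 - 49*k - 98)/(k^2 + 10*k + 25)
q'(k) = (-2*k - 10)*(k^3 + 2*k^2 - 49*k - 98)/(k^2 + 10*k + 25)^2 + (3*k^2 + 4*k - 49)/(k^2 + 10*k + 25)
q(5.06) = -1.63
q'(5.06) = 0.80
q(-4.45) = 236.48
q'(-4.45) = -884.35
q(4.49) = -2.08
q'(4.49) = 0.76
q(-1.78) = -0.97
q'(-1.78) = -3.89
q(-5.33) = 629.65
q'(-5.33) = 3952.92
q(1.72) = -3.79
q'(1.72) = 0.39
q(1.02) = -4.00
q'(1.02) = 0.17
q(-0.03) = -3.91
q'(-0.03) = -0.42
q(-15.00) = -22.88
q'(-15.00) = 1.08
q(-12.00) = -19.39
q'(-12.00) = 1.30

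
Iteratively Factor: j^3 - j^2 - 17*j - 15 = (j + 1)*(j^2 - 2*j - 15) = (j + 1)*(j + 3)*(j - 5)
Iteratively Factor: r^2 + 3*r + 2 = (r + 1)*(r + 2)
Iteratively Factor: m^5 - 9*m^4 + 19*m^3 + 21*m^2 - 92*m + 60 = (m - 2)*(m^4 - 7*m^3 + 5*m^2 + 31*m - 30) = (m - 5)*(m - 2)*(m^3 - 2*m^2 - 5*m + 6) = (m - 5)*(m - 2)*(m + 2)*(m^2 - 4*m + 3) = (m - 5)*(m - 3)*(m - 2)*(m + 2)*(m - 1)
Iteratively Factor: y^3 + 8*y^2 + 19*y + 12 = (y + 3)*(y^2 + 5*y + 4) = (y + 3)*(y + 4)*(y + 1)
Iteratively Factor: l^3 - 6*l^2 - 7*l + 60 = (l - 5)*(l^2 - l - 12) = (l - 5)*(l + 3)*(l - 4)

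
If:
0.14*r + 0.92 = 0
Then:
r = -6.57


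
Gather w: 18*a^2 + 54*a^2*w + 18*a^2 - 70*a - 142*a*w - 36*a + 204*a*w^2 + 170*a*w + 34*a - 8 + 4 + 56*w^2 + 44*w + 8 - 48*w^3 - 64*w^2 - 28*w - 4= 36*a^2 - 72*a - 48*w^3 + w^2*(204*a - 8) + w*(54*a^2 + 28*a + 16)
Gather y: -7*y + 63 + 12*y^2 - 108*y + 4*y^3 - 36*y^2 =4*y^3 - 24*y^2 - 115*y + 63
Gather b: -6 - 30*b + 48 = 42 - 30*b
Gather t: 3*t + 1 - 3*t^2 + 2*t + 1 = -3*t^2 + 5*t + 2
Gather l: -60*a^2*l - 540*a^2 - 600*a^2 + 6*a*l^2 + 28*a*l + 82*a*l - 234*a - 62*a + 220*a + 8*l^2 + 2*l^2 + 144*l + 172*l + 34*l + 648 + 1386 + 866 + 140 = -1140*a^2 - 76*a + l^2*(6*a + 10) + l*(-60*a^2 + 110*a + 350) + 3040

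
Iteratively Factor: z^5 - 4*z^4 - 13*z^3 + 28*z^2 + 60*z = (z - 5)*(z^4 + z^3 - 8*z^2 - 12*z) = z*(z - 5)*(z^3 + z^2 - 8*z - 12) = z*(z - 5)*(z + 2)*(z^2 - z - 6) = z*(z - 5)*(z - 3)*(z + 2)*(z + 2)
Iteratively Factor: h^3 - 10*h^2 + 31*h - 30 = (h - 3)*(h^2 - 7*h + 10) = (h - 3)*(h - 2)*(h - 5)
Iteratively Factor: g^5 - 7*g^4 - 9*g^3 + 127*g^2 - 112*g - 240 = (g - 3)*(g^4 - 4*g^3 - 21*g^2 + 64*g + 80) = (g - 3)*(g + 4)*(g^3 - 8*g^2 + 11*g + 20) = (g - 3)*(g + 1)*(g + 4)*(g^2 - 9*g + 20) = (g - 4)*(g - 3)*(g + 1)*(g + 4)*(g - 5)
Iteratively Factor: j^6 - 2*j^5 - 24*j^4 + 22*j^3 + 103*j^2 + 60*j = (j - 3)*(j^5 + j^4 - 21*j^3 - 41*j^2 - 20*j) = (j - 5)*(j - 3)*(j^4 + 6*j^3 + 9*j^2 + 4*j) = (j - 5)*(j - 3)*(j + 4)*(j^3 + 2*j^2 + j) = j*(j - 5)*(j - 3)*(j + 4)*(j^2 + 2*j + 1) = j*(j - 5)*(j - 3)*(j + 1)*(j + 4)*(j + 1)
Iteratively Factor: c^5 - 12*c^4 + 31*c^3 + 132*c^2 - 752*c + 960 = (c - 5)*(c^4 - 7*c^3 - 4*c^2 + 112*c - 192) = (c - 5)*(c + 4)*(c^3 - 11*c^2 + 40*c - 48) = (c - 5)*(c - 3)*(c + 4)*(c^2 - 8*c + 16) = (c - 5)*(c - 4)*(c - 3)*(c + 4)*(c - 4)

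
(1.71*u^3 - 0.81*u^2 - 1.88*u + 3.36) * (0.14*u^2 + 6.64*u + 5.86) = 0.2394*u^5 + 11.241*u^4 + 4.379*u^3 - 16.7594*u^2 + 11.2936*u + 19.6896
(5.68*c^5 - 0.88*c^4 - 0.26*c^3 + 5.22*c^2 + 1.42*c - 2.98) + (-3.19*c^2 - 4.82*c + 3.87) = 5.68*c^5 - 0.88*c^4 - 0.26*c^3 + 2.03*c^2 - 3.4*c + 0.89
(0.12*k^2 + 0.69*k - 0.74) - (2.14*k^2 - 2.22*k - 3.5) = -2.02*k^2 + 2.91*k + 2.76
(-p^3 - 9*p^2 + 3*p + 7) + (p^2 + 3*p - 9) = -p^3 - 8*p^2 + 6*p - 2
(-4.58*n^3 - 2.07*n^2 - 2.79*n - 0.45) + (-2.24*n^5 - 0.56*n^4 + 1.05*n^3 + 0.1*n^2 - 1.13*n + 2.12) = -2.24*n^5 - 0.56*n^4 - 3.53*n^3 - 1.97*n^2 - 3.92*n + 1.67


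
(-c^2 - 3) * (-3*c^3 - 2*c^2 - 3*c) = 3*c^5 + 2*c^4 + 12*c^3 + 6*c^2 + 9*c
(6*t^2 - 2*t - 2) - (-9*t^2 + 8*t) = 15*t^2 - 10*t - 2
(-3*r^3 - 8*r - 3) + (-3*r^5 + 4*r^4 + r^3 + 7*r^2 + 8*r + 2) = -3*r^5 + 4*r^4 - 2*r^3 + 7*r^2 - 1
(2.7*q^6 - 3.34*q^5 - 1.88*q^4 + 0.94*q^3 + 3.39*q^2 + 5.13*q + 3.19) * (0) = 0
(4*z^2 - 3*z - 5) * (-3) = -12*z^2 + 9*z + 15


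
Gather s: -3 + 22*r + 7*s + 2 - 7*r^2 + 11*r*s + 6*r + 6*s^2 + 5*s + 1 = -7*r^2 + 28*r + 6*s^2 + s*(11*r + 12)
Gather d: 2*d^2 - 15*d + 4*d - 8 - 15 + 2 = 2*d^2 - 11*d - 21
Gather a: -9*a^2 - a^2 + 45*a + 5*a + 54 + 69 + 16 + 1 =-10*a^2 + 50*a + 140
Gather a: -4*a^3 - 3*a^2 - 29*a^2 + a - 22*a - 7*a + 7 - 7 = -4*a^3 - 32*a^2 - 28*a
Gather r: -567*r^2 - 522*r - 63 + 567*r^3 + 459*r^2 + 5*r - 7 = 567*r^3 - 108*r^2 - 517*r - 70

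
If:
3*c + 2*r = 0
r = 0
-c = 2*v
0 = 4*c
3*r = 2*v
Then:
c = 0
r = 0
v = 0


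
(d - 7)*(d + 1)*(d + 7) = d^3 + d^2 - 49*d - 49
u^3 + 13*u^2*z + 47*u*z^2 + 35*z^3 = (u + z)*(u + 5*z)*(u + 7*z)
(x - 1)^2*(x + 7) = x^3 + 5*x^2 - 13*x + 7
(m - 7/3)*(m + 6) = m^2 + 11*m/3 - 14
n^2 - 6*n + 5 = (n - 5)*(n - 1)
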